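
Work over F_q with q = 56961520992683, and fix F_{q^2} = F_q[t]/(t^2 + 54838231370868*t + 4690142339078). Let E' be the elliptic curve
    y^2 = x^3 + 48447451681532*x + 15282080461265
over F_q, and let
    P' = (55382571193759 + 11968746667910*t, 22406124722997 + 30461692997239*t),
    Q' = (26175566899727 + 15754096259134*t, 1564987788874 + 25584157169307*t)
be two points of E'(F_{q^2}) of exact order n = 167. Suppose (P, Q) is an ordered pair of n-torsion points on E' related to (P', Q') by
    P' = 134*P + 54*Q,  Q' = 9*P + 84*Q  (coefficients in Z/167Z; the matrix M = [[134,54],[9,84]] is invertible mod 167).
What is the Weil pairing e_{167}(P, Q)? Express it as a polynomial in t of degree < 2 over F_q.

51170929531930 + 25874137375924*t

e_{167}(aP+bQ,cP+dQ) = e_{167}(P,Q)^(ad-bc); with (a,b,c,d)=(134,54,9,84) this gives the det-167 law.
det M = 134*84 - 54*9 = 10770 = 82 (mod 167); 82^{-1} = 55 (mod 167).
Double-and-add over 10100111: 8-1 doublings, 5-1 additions; each step l_{T,T}/v_{2T} or l_{T,P'}/v at Q'+S for random S.
So e_{167}(P',Q') = 12983246100031 + 25718491636736*t.
Raise to 55: e(P,Q) = 51170929531930 + 25874137375924*t in mu_{167}.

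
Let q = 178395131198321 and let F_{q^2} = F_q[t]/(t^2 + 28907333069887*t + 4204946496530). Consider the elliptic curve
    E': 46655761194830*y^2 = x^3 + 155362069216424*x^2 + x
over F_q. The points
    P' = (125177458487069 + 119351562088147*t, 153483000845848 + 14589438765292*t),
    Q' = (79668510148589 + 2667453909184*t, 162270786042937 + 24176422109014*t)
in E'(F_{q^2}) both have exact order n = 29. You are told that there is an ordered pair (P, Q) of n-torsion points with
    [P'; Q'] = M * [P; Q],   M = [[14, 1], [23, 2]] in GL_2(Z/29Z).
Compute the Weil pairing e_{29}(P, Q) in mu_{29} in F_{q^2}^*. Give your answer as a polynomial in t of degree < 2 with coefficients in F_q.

148470242240703 + 32248445073207*t

e_{29} is bilinear + alternating on E[29], so e_{29}(14*P + 1*Q, 23*P + 2*Q) = e_{29}(P,Q)^(14*2-1*23).
det(M) mod 29 = 5; its inverse in (Z/29)^* is 6 (check: 5*6 mod 29 = 1).
Montgomery->Weierstrass: x_W = 81640893164468*x+61153375560152, y_W=81640893164468*y on F_{178395131198321}; lands on y^2=x^3+144855575008823*x+38269875555778.
5-bit Miller (11101) on E'/F_{178395131198321} with a'=144855575008823, b'=38269875555778: accumulate tangent/chord ratios at Q'+S and P'+S'.
e_{29}(P',Q') = 158646476727872 + 28729444002870*t.
e_{29}(P,Q) = (158646476727872 + 28729444002870*t)^{6} = 148470242240703 + 32248445073207*t.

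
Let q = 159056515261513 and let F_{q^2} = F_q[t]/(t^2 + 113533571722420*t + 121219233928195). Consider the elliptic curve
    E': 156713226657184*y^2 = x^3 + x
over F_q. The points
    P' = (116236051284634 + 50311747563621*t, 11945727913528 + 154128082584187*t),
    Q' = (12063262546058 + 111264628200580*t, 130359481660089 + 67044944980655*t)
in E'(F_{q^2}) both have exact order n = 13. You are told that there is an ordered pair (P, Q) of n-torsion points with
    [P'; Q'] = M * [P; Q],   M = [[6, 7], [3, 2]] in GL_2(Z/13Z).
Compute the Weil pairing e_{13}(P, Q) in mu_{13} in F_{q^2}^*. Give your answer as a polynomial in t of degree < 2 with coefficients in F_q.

126607847929363 + 91575640835099*t

Under M = [[6,7],[3,2]] in GL_2(Z/13), e_{13}(P',Q') = e_{13}(P,Q)^(6*2-7*3 mod 13).
det M = 6*2 - 7*3 = -9 = 4 (mod 13); 4^{-1} = 10 (mod 13).
Montgomery->Weierstrass: x_W = 32769478374773*x, y_W=32769478374773*y on F_{159056515261513}; lands on y^2=x^3+108247921965220*x.
Miller loop for e_{13} over F_{159056515261513^2}: bits of 13 = 1101; 3 double steps + 2 add steps, l/v at each.
f_P(D_Q)/f_Q(D_P) = 41248309707139 + 73618219769482*t.
e_{13}(P,Q) = (41248309707139 + 73618219769482*t)^{10} = 126607847929363 + 91575640835099*t.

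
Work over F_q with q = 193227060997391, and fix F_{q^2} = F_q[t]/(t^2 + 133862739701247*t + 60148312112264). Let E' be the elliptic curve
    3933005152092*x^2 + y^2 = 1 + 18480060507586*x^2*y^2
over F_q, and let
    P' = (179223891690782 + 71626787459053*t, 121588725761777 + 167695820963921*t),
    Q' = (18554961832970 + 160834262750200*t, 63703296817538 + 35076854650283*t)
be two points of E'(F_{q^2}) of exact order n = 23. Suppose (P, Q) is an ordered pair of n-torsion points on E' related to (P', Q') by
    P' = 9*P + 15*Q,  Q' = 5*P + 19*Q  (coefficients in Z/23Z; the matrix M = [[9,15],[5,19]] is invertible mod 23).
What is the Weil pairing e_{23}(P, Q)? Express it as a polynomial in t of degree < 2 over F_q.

74308405341046 + 138484119284798*t

Alternating bilinearity on E[23] (values in mu_{23} in F_{193227060997391^2}) gives e(P',Q') = e(P,Q)^det(M).
So e_{23}(P,Q) = e_{23}(P',Q')^{6}, since 4*6 = 1 mod 23.
Map (x,y)_Ed via u=(1+y)/(1-y), v=(1+y)/((1-y)x) to Montgomery A=183469308498671,B=191740235302531; then to (a',b')=(40317767577367,49594750036519).
Double-and-add over 10111: 5-1 doublings, 4-1 additions; each step l_{T,T}/v_{2T} or l_{T,P'}/v at Q'+S for random S.
f_P(D_Q)/f_Q(D_P) = 138299215497568 + 172774498950219*t.
Finally e_{23}(P,Q) = 74308405341046 + 138484119284798*t.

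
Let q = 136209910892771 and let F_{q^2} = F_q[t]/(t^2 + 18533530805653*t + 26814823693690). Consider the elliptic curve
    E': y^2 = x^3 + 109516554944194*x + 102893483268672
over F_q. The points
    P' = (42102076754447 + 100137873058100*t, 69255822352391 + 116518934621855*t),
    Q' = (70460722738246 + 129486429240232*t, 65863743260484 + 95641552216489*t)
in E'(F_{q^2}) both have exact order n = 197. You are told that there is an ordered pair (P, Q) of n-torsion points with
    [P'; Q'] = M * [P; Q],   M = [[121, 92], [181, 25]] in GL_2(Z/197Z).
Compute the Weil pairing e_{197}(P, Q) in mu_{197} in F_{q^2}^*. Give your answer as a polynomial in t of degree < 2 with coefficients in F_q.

e_{197} is bilinear + alternating on E[197], so e_{197}(121*P + 92*Q, 181*P + 25*Q) = e_{197}(P,Q)^(121*25-92*181).
Inverting 163 mod 197: 168. Thus e_{197}(P,Q) = e(P',Q')^{168}.
n = 197 = (11000101)_2 (8 bits, wt 4); accumulate f_{197,P'}(Q'+S)/f_{197,P'}(S) along the 7-step ladder.
Result: e(P',Q') = 120441580474923 + 89205365870105*t.
Hence e(P,Q) = 28698362056572 + 116489075382731*t in F_{136209910892771^2}^*.

28698362056572 + 116489075382731*t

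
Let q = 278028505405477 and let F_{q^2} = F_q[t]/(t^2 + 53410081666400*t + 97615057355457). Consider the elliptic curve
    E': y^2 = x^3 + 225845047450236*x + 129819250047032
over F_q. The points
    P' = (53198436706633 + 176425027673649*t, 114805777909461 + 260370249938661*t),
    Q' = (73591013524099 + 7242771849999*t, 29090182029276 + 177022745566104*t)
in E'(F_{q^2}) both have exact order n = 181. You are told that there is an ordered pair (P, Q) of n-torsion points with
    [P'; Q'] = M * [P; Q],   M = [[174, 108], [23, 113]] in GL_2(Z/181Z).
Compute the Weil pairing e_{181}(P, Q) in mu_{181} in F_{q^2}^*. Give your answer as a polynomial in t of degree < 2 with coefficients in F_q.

The 181-Weil pairing on E[181] over F_{278028505405477} is alternating-bilinear: e_{181}(P',Q') = e_{181}(P,Q)^det(M).
So e_{181}(P,Q) = e_{181}(P',Q')^{149}, since 164*149 = 1 mod 181.
Double-and-add over 10110101: 8-1 doublings, 5-1 additions; each step l_{T,T}/v_{2T} or l_{T,P'}/v at Q'+S for random S.
Result: e(P',Q') = 223895021566515 + 76890990407513*t.
Hence e(P,Q) = 170464156214989 + 69685062277171*t in F_{278028505405477^2}^*.

170464156214989 + 69685062277171*t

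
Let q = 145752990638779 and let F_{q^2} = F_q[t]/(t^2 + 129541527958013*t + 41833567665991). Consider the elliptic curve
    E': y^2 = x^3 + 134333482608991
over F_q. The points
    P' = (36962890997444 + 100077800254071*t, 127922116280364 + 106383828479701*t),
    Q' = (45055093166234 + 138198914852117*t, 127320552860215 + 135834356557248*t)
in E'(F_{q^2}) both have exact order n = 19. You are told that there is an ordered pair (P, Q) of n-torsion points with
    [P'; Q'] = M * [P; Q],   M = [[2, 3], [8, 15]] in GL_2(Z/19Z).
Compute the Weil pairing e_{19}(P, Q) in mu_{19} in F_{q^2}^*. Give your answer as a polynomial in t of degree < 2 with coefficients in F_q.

e_{19} is bilinear + alternating on E[19], so e_{19}(2*P + 3*Q, 8*P + 15*Q) = e_{19}(P,Q)^(2*15-3*8).
det(M) mod 19 = 6; its inverse in (Z/19)^* is 16 (check: 6*16 mod 19 = 1).
Miller loop for e_{19} over F_{145752990638779^2}: bits of 19 = 10011; 4 double steps + 2 add steps, l/v at each.
The quotient is 35749997052741 + 57147522072562*t.
Raise to 16: e(P,Q) = 28584598851348 + 88298028986827*t in mu_{19}.

28584598851348 + 88298028986827*t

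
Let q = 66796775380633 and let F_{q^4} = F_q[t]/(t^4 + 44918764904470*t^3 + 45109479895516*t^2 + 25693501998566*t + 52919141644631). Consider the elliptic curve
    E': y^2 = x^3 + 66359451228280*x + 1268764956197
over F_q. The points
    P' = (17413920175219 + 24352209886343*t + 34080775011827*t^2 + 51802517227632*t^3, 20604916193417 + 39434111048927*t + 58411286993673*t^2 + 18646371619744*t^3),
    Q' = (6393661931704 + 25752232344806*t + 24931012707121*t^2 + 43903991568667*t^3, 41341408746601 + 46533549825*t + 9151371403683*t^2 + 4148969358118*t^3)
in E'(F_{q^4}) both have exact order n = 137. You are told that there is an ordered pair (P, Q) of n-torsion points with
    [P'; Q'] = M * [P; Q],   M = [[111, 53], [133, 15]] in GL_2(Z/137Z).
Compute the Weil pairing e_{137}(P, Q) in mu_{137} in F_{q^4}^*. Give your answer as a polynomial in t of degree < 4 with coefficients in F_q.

49948532892547 + 39883715549489*t + 37203316827733*t^2 + 29370712062924*t^3

e_{137} is bilinear + alternating on E[137], so e_{137}(111*P + 53*Q, 133*P + 15*Q) = e_{137}(P,Q)^(111*15-53*133).
Hence e(P,Q) = e(P',Q')^{10} where 10 = 96^{-1} mod 137.
n = 137 = (10001001)_2 (8 bits, wt 3); accumulate f_{137,P'}(Q'+S)/f_{137,P'}(S) along the 7-step ladder.
Miller gives e_{137}(P',Q') = 16070431668850 + 25165140650367*t + 40988770541232*t^2 + 59579238846615*t^3 in F_{66796775380633^4}.
(16070431668850 + 25165140650367*t + 40988770541232*t^2 + 59579238846615*t^3)^{10} mod (66796775380633,f) = 49948532892547 + 39883715549489*t + 37203316827733*t^2 + 29370712062924*t^3.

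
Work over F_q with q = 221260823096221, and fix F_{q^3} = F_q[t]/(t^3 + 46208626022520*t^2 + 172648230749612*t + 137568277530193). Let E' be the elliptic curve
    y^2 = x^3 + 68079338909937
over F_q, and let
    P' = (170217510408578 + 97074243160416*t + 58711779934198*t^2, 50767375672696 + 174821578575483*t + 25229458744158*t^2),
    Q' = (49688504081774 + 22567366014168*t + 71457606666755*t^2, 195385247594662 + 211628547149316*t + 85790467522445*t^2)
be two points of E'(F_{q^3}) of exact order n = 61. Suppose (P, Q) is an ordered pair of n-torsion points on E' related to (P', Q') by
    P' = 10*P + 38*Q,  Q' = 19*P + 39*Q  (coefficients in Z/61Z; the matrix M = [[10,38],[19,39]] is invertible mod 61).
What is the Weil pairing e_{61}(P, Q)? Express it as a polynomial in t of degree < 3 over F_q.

e_{61}(aP+bQ,cP+dQ) = e_{61}(P,Q)^(ad-bc); with (a,b,c,d)=(10,38,19,39) this gives the det-61 law.
10*39 - 38*19 = -332; reduced mod 61: det = 34, inverse 9.
Miller loop for e_{61} over F_{221260823096221^3}: bits of 61 = 111101; 5 double steps + 4 add steps, l/v at each.
e_{61}(P',Q') = 110998449102039 + 188297539295221*t + 92645191372480*t^2.
Hence e(P,Q) = 167473232918552 + 30591163131859*t + 114964861273902*t^2 in F_{221260823096221^3}^*.

167473232918552 + 30591163131859*t + 114964861273902*t^2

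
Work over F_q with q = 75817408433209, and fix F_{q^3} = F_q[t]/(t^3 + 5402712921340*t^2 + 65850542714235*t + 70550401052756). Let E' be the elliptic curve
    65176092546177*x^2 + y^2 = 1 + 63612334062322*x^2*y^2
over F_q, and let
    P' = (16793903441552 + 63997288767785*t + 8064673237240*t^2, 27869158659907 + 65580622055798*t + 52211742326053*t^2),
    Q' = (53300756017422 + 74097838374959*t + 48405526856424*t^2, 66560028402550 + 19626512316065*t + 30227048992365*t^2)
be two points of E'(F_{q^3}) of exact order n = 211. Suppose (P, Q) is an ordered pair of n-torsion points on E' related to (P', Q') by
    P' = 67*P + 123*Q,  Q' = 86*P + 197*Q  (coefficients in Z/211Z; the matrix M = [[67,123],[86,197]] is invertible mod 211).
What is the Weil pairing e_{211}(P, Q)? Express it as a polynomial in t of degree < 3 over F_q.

Under M = [[67,123],[86,197]] in GL_2(Z/211), e_{211}(P',Q') = e_{211}(P,Q)^(67*197-123*86 mod 211).
det(M) mod 211 = 89; its inverse in (Z/211)^* is 147 (check: 89*147 mod 211 = 1).
Edwards->Montgomery: u=(1+y)/(1-y), v=u/x -> 12898735230884v^2=u^3+1071371491536u^2+u; then x_W=19345291729266u+8828503029215: y^2=x^3+40617130921684*x+4824684181794.
n = 211 = (11010011)_2 (8 bits, wt 5); accumulate f_{211,P'}(Q'+S)/f_{211,P'}(S) along the 7-step ladder.
Result: e(P',Q') = 23942184312985 + 11077741239098*t + 41000107424392*t^2.
Raise to 147: e(P,Q) = 68838513015025 + 20632048964864*t + 71067431371926*t^2 in mu_{211}.

68838513015025 + 20632048964864*t + 71067431371926*t^2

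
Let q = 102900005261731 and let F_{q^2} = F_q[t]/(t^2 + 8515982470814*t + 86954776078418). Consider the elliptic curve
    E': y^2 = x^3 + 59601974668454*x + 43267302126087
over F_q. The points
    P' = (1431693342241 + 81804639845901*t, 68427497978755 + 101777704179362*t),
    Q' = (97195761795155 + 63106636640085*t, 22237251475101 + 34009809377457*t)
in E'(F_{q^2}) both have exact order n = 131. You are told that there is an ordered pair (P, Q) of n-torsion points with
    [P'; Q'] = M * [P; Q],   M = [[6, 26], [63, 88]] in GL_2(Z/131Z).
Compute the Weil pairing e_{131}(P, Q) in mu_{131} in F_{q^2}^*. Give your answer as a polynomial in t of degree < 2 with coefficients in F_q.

The 131-Weil pairing on E[131] over F_{102900005261731} is alternating-bilinear: e_{131}(P',Q') = e_{131}(P,Q)^det(M).
Hence e(P,Q) = e(P',Q')^{19} where 19 = 69^{-1} mod 131.
8-bit Miller (10000011) on E'/F_{102900005261731} with a'=59601974668454, b'=43267302126087: accumulate tangent/chord ratios at Q'+S and P'+S'.
e_{131}(P',Q') = 57630393030456 + 90067142553144*t.
Hence e(P,Q) = 5478779733891 + 62964744364446*t in F_{102900005261731^2}^*.

5478779733891 + 62964744364446*t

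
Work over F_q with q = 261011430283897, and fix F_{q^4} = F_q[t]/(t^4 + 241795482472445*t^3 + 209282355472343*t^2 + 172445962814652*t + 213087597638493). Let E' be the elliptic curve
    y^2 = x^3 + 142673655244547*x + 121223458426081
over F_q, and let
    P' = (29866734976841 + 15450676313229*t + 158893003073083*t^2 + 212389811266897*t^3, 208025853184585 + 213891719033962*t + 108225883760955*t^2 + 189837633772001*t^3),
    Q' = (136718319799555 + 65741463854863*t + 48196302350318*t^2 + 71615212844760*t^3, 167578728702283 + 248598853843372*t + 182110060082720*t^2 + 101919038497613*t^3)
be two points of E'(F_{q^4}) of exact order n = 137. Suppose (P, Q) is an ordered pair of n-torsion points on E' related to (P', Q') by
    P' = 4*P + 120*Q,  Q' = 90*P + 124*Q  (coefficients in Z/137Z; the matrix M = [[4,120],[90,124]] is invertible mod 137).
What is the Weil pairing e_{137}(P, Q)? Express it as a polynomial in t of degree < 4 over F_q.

The 137-Weil pairing on E[137] over F_{261011430283897} is alternating-bilinear: e_{137}(P',Q') = e_{137}(P,Q)^det(M).
Inverting 108 mod 137: 85. Thus e_{137}(P,Q) = e(P',Q')^{85}.
n = 137 = (10001001)_2 (8 bits, wt 3); accumulate f_{137,P'}(Q'+S)/f_{137,P'}(S) along the 7-step ladder.
Result: e(P',Q') = 187652827251081 + 180587891511369*t + 46727935850599*t^2 + 24825324434693*t^3.
Hence e(P,Q) = 86311055513254 + 19701978917898*t + 241741220794387*t^2 + 62220913730085*t^3 in F_{261011430283897^4}^*.

86311055513254 + 19701978917898*t + 241741220794387*t^2 + 62220913730085*t^3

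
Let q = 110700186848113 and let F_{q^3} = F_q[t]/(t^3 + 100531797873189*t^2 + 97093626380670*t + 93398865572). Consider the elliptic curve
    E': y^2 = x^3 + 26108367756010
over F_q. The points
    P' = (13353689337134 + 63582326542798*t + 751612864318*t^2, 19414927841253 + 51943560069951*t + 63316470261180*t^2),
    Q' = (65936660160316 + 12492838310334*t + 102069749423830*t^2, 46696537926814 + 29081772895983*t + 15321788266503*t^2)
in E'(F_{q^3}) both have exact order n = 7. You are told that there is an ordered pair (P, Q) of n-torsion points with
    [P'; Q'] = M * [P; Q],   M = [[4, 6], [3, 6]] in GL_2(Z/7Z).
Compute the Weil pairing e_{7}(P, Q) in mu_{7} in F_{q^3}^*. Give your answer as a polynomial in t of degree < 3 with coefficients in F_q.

e_{7}(aP+bQ,cP+dQ) = e_{7}(P,Q)^(ad-bc); with (a,b,c,d)=(4,6,3,6) this gives the det-7 law.
Hence e(P,Q) = e(P',Q')^{6} where 6 = 6^{-1} mod 7.
Miller loop for e_{7} over F_{110700186848113^3}: bits of 7 = 111; 2 double steps + 2 add steps, l/v at each.
Miller gives e_{7}(P',Q') = 55600239995192 + 521185170134*t + 924277256930*t^2 in F_{110700186848113^3}.
Finally e_{7}(P,Q) = 78984455668256 + 59882618887265*t + 11209320469009*t^2.

78984455668256 + 59882618887265*t + 11209320469009*t^2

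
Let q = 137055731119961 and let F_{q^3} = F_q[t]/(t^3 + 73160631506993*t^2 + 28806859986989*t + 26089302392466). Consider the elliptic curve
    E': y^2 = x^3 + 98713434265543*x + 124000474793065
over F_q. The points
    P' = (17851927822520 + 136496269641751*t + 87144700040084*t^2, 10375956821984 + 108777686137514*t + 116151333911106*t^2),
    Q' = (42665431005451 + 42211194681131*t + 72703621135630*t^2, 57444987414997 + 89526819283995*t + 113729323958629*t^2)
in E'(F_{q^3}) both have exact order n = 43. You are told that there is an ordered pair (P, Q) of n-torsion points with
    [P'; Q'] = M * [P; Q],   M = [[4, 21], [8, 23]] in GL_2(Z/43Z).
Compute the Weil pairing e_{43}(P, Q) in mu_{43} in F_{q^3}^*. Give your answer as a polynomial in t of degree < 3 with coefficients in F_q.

Since e_{43}(P,P)=e_{43}(Q,Q)=1 and e_{43}(Q,P)=e_{43}(P,Q)^{-1}, expanding e_{43}(4*P + 21*Q,8*P + 23*Q) leaves e(P,Q)^det(M).
det(M) mod 43 = 10; its inverse in (Z/43)^* is 13 (check: 10*13 mod 43 = 1).
n = 43 = (101011)_2 (6 bits, wt 4); accumulate f_{43,P'}(Q'+S)/f_{43,P'}(S) along the 5-step ladder.
So e_{43}(P',Q') = 106518516619996 + 104811265450856*t + 75430927452431*t^2.
(106518516619996 + 104811265450856*t + 75430927452431*t^2)^{13} mod (137055731119961,f) = 94073533338140 + 52670901653400*t + 58853001270802*t^2.

94073533338140 + 52670901653400*t + 58853001270802*t^2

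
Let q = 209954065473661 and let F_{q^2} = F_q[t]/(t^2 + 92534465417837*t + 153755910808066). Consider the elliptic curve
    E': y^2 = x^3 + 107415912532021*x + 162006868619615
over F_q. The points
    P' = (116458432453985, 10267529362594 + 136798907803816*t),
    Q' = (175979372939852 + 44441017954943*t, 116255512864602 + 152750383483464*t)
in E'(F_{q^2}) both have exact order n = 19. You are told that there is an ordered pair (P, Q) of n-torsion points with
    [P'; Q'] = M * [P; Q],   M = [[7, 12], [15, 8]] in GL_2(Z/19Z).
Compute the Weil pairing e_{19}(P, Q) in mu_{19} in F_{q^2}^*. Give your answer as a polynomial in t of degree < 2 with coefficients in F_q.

e_{19} is bilinear + alternating on E[19], so e_{19}(7*P + 12*Q, 15*P + 8*Q) = e_{19}(P,Q)^(7*8-12*15).
7*8 - 12*15 = -124; reduced mod 19: det = 9, inverse 17.
Build f_{19,P'} and f_{19,Q'} via the 5-bit ladder of 19=10011_2; evaluate at shifted divisors; quotient in F_{209954065473661^2}.
Result: e(P',Q') = 205726085001080 + 27446410703188*t.
Raise to 17: e(P,Q) = 169226532891829 + 87718091827090*t in mu_{19}.

169226532891829 + 87718091827090*t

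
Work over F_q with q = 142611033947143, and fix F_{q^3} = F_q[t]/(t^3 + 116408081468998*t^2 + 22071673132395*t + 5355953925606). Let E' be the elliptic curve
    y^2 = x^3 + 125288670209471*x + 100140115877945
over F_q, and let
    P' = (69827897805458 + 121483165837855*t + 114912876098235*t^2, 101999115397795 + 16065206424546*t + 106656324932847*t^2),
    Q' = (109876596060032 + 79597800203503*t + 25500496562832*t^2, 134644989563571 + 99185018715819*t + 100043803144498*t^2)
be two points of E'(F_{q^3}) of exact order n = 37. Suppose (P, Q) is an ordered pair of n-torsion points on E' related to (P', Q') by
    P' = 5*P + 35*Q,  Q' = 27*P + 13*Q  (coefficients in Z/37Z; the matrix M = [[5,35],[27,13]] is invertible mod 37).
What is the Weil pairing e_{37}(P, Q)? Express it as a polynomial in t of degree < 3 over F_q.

Since e_{37}(P,P)=e_{37}(Q,Q)=1 and e_{37}(Q,P)=e_{37}(P,Q)^{-1}, expanding e_{37}(5*P + 35*Q,27*P + 13*Q) leaves e(P,Q)^det(M).
det(M) mod 37 = 8; its inverse in (Z/37)^* is 14 (check: 8*14 mod 37 = 1).
6-bit Miller (100101) on E'/F_{142611033947143} with a'=125288670209471, b'=100140115877945: accumulate tangent/chord ratios at Q'+S and P'+S'.
The quotient is 72138871820813 + 61348292999871*t + 34206173781400*t^2.
(72138871820813 + 61348292999871*t + 34206173781400*t^2)^{14} mod (142611033947143,f) = 36304179438194 + 95475812409172*t + 10835098103387*t^2.

36304179438194 + 95475812409172*t + 10835098103387*t^2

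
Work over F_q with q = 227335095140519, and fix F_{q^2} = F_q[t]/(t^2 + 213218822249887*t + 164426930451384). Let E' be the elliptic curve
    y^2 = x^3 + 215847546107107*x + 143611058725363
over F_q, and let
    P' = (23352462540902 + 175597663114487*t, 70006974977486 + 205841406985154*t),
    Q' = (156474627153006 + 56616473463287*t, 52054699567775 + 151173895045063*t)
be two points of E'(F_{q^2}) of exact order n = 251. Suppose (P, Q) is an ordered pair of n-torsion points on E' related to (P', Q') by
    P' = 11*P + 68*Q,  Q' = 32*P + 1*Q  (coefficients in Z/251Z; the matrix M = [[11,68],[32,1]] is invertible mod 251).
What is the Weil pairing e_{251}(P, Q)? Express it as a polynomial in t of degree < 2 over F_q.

e_{251}(aP+bQ,cP+dQ) = e_{251}(P,Q)^(ad-bc); with (a,b,c,d)=(11,68,32,1) this gives the det-251 law.
Hence e(P,Q) = e(P',Q')^{243} where 243 = 94^{-1} mod 251.
8-bit Miller (11111011) on E'/F_{227335095140519} with a'=215847546107107, b'=143611058725363: accumulate tangent/chord ratios at Q'+S and P'+S'.
f_P(D_Q)/f_Q(D_P) = 162308308473755 + 82723383985308*t.
Hence e(P,Q) = 118937288616799 + 172284196869635*t in F_{227335095140519^2}^*.

118937288616799 + 172284196869635*t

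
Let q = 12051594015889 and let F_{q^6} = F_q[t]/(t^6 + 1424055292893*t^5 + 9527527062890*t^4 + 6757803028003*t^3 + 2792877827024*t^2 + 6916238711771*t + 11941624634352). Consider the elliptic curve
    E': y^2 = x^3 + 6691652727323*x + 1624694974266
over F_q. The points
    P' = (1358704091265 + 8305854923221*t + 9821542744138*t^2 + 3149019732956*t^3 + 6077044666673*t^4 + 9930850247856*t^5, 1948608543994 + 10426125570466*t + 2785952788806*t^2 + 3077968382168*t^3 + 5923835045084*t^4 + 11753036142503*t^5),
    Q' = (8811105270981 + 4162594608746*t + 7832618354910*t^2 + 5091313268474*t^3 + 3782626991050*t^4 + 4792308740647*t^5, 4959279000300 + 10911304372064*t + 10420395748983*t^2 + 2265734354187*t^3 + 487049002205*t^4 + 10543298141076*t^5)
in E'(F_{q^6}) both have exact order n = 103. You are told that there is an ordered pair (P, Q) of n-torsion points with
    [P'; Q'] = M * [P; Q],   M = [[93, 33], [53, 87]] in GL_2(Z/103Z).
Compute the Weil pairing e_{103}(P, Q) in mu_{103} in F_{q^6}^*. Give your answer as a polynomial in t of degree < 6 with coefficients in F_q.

5818058840142 + 7768517235843*t + 9982770613207*t^2 + 7078252870591*t^3 + 4713162220858*t^4 + 9051698314924*t^5

Under M = [[93,33],[53,87]] in GL_2(Z/103), e_{103}(P',Q') = e_{103}(P,Q)^(93*87-33*53 mod 103).
Hence e(P,Q) = e(P',Q')^{7} where 7 = 59^{-1} mod 103.
7-bit Miller (1100111) on E'/F_{12051594015889} with a'=6691652727323, b'=1624694974266: accumulate tangent/chord ratios at Q'+S and P'+S'.
Miller gives e_{103}(P',Q') = 2695341833742 + 8716406287998*t + 6399456464472*t^2 + 6736334555230*t^3 + 243703885485*t^4 + 10884073511615*t^5 in F_{12051594015889^6}.
Hence e(P,Q) = 5818058840142 + 7768517235843*t + 9982770613207*t^2 + 7078252870591*t^3 + 4713162220858*t^4 + 9051698314924*t^5 in F_{12051594015889^6}^*.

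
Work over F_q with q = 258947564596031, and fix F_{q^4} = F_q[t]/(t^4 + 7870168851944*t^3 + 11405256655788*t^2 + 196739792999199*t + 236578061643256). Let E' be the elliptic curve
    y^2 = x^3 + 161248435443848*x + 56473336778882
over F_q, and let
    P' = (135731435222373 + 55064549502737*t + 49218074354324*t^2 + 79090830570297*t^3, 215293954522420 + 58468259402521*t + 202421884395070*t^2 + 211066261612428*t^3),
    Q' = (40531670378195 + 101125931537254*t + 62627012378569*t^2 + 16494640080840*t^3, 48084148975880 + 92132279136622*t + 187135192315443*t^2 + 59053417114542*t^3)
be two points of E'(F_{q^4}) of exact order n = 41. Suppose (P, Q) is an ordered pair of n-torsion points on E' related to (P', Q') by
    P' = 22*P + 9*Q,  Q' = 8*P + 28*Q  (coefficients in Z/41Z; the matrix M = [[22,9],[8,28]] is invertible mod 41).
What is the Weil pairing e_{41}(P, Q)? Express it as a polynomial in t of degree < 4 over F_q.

e_{41}(aP+bQ,cP+dQ) = e_{41}(P,Q)^(ad-bc); with (a,b,c,d)=(22,9,8,28) this gives the det-41 law.
So e_{41}(P,Q) = e_{41}(P',Q')^{15}, since 11*15 = 1 mod 41.
Run Miller on y^2=x^3+161248435443848*x+56473336778882 over F_{258947564596031}: ladder 101001 (6 bits); e = f_P(D_Q)/f_Q(D_P).
Result: e(P',Q') = 82701790480228 + 385548701235*t + 26633157599875*t^2 + 54628671601866*t^3.
Raise to 15: e(P,Q) = 93009941562539 + 108928998997849*t + 201630381855675*t^2 + 7321402167052*t^3 in mu_{41}.

93009941562539 + 108928998997849*t + 201630381855675*t^2 + 7321402167052*t^3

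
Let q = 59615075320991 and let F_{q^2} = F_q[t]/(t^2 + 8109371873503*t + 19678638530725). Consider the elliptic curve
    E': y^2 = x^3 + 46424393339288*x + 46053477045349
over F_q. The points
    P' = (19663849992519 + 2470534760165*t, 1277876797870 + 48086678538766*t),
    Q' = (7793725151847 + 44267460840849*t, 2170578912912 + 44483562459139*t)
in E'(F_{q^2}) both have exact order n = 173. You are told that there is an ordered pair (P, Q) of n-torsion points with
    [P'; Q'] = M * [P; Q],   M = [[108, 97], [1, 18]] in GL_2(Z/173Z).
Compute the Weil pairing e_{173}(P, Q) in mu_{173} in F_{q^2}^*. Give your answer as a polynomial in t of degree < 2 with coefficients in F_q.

The 173-Weil pairing on E[173] over F_{59615075320991} is alternating-bilinear: e_{173}(P',Q') = e_{173}(P,Q)^det(M).
det M = 108*18 - 97*1 = 1847 = 117 (mod 173); 117^{-1} = 139 (mod 173).
n = 173 = (10101101)_2 (8 bits, wt 5); accumulate f_{173,P'}(Q'+S)/f_{173,P'}(S) along the 7-step ladder.
Result: e(P',Q') = 56947020150530 + 22748250033712*t.
e_{173}(P,Q) = (56947020150530 + 22748250033712*t)^{139} = 21699287542750 + 3934846318154*t.

21699287542750 + 3934846318154*t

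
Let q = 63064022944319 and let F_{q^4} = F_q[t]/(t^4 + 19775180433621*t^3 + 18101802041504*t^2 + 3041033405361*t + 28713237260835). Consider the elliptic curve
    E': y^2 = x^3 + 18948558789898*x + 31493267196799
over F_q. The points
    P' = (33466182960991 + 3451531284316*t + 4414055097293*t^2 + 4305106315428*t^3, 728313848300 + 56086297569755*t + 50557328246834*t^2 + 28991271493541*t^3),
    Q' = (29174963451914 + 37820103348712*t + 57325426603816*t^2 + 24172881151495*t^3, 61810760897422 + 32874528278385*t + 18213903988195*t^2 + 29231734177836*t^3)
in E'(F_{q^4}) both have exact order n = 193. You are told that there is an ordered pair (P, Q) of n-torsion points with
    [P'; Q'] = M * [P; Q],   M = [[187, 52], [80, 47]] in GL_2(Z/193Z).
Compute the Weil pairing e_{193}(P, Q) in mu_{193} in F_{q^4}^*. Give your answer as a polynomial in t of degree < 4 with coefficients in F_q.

17925063666205 + 61168155259305*t + 55824567055423*t^2 + 13287666997533*t^3

e_{193}(aP+bQ,cP+dQ) = e_{193}(P,Q)^(ad-bc); with (a,b,c,d)=(187,52,80,47) this gives the det-193 law.
det M = 187*47 - 52*80 = 4629 = 190 (mod 193); 190^{-1} = 64 (mod 193).
n = 193 = (11000001)_2 (8 bits, wt 3); accumulate f_{193,P'}(Q'+S)/f_{193,P'}(S) along the 7-step ladder.
e_{193}(P',Q') = 13428690620427 + 24231288782278*t + 25803158472704*t^2 + 47157054193388*t^3.
Thus e_{193}(P,Q) = 17925063666205 + 61168155259305*t + 55824567055423*t^2 + 13287666997533*t^3.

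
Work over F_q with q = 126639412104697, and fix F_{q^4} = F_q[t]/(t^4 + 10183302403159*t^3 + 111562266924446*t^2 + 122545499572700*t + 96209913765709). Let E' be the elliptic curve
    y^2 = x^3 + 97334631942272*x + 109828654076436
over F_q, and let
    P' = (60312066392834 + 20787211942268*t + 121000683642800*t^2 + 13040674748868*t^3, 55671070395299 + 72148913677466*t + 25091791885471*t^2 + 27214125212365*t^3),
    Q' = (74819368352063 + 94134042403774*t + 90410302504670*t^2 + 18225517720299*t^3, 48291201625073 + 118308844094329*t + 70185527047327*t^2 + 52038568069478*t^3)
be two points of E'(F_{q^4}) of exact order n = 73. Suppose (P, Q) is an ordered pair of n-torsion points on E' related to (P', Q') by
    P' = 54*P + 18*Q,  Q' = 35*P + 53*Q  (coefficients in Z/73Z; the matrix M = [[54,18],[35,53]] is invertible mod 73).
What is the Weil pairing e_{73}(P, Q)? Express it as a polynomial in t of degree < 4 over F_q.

Alternating bilinearity on E[73] (values in mu_{73} in F_{126639412104697^4}) gives e(P',Q') = e(P,Q)^det(M).
det(M) mod 73 = 42; its inverse in (Z/73)^* is 40 (check: 42*40 mod 73 = 1).
Run Miller on y^2=x^3+97334631942272*x+109828654076436 over F_{126639412104697}: ladder 1001001 (7 bits); e = f_P(D_Q)/f_Q(D_P).
f_P(D_Q)/f_Q(D_P) = 47521530381811 + 18094373789107*t + 66127030912606*t^2 + 93516227870661*t^3.
e_{73}(P,Q) = (47521530381811 + 18094373789107*t + 66127030912606*t^2 + 93516227870661*t^3)^{40} = 36027736514041 + 12687390976298*t + 92559621695289*t^2 + 77618944193203*t^3.

36027736514041 + 12687390976298*t + 92559621695289*t^2 + 77618944193203*t^3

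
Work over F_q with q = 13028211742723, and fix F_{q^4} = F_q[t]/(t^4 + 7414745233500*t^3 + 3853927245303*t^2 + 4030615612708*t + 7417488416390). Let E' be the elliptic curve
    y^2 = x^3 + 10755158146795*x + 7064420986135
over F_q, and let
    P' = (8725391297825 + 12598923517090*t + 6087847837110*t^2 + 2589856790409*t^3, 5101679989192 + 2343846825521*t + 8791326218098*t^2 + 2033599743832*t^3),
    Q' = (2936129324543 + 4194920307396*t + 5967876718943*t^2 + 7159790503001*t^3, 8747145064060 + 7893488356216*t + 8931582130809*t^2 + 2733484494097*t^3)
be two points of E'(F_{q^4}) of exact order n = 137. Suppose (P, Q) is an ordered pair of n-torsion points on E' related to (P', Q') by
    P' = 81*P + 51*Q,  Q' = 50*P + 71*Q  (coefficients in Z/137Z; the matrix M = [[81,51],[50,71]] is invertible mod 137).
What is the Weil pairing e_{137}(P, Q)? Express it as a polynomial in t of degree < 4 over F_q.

9671869837217 + 2683253180837*t + 12788661205369*t^2 + 3793613586648*t^3

Alternating bilinearity on E[137] (values in mu_{137} in F_{13028211742723^4}) gives e(P',Q') = e(P,Q)^det(M).
det M = 81*71 - 51*50 = 3201 = 50 (mod 137); 50^{-1} = 74 (mod 137).
8-bit Miller (10001001) on E'/F_{13028211742723} with a'=10755158146795, b'=7064420986135: accumulate tangent/chord ratios at Q'+S and P'+S'.
Miller gives e_{137}(P',Q') = 5603354441493 + 7686839595848*t + 11796233466937*t^2 + 6529090209929*t^3 in F_{13028211742723^4}.
(5603354441493 + 7686839595848*t + 11796233466937*t^2 + 6529090209929*t^3)^{74} mod (13028211742723,f) = 9671869837217 + 2683253180837*t + 12788661205369*t^2 + 3793613586648*t^3.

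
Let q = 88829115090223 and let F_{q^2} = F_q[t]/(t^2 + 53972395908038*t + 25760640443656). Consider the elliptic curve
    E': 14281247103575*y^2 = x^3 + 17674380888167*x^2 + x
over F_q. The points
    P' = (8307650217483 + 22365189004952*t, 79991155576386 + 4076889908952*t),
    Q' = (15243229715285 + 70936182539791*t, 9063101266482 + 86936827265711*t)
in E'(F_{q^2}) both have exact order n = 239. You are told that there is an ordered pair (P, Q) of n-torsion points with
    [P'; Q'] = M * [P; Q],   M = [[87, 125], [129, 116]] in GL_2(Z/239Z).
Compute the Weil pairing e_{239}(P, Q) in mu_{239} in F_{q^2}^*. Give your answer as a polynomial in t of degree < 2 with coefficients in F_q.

Under M = [[87,125],[129,116]] in GL_2(Z/239), e_{239}(P',Q') = e_{239}(P,Q)^(87*116-125*129 mod 239).
det M = 87*116 - 125*129 = -6033 = 181 (mod 239); 181^{-1} = 103 (mod 239).
(x,y)|->(9518618173712x+64895898855853,9518618173712y) sends E' to y^2=x^3+38048476588037*x+72221670577190.
8-bit Miller (11101111) on E'/F_{88829115090223} with a'=38048476588037, b'=72221670577190: accumulate tangent/chord ratios at Q'+S and P'+S'.
Miller gives e_{239}(P',Q') = 50526747383927 + 55230589060718*t in F_{88829115090223^2}.
Raise to 103: e(P,Q) = 29014206700880 + 51844699903983*t in mu_{239}.

29014206700880 + 51844699903983*t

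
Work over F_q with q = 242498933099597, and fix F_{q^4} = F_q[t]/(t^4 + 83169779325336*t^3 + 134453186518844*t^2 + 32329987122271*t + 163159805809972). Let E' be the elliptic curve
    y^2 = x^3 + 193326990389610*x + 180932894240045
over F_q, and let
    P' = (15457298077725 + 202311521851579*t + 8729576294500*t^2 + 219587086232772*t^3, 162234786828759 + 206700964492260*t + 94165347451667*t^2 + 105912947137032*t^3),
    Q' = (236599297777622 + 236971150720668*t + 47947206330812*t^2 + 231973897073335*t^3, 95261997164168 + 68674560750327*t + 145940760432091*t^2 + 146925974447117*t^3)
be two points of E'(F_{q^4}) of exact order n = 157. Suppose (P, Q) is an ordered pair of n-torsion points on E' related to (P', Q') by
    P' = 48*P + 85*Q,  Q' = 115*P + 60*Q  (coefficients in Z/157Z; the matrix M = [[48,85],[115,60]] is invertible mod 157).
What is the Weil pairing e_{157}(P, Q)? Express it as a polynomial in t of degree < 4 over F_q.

Alternating bilinearity on E[157] (values in mu_{157} in F_{242498933099597^4}) gives e(P',Q') = e(P,Q)^det(M).
det(M) mod 157 = 13; its inverse in (Z/157)^* is 145 (check: 13*145 mod 157 = 1).
Miller loop for e_{157} over F_{242498933099597^4}: bits of 157 = 10011101; 7 double steps + 4 add steps, l/v at each.
Result: e(P',Q') = 43151474651734 + 169869040790044*t + 182751085856386*t^2 + 156014775044376*t^3.
Raise to 145: e(P,Q) = 126281021824270 + 12744811957535*t + 108668467603618*t^2 + 112506024034495*t^3 in mu_{157}.

126281021824270 + 12744811957535*t + 108668467603618*t^2 + 112506024034495*t^3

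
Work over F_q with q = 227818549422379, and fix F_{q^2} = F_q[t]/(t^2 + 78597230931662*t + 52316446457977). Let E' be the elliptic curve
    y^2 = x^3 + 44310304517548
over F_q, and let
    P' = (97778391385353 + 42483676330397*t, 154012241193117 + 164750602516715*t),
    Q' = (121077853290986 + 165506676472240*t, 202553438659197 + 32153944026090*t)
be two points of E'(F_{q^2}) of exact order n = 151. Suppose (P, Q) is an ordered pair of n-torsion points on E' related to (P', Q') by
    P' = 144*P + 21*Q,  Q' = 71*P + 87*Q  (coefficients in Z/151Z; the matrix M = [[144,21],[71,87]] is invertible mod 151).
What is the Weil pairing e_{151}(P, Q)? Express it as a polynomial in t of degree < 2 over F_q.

Since e_{151}(P,P)=e_{151}(Q,Q)=1 and e_{151}(Q,P)=e_{151}(P,Q)^{-1}, expanding e_{151}(144*P + 21*Q,71*P + 87*Q) leaves e(P,Q)^det(M).
Hence e(P,Q) = e(P',Q')^{54} where 54 = 14^{-1} mod 151.
Run Miller on y^2=x^3+44310304517548 over F_{227818549422379}: ladder 10010111 (8 bits); e = f_P(D_Q)/f_Q(D_P).
The quotient is 227756919218611 + 179614382422589*t.
Raise to 54: e(P,Q) = 100353627650890 + 75607959957616*t in mu_{151}.

100353627650890 + 75607959957616*t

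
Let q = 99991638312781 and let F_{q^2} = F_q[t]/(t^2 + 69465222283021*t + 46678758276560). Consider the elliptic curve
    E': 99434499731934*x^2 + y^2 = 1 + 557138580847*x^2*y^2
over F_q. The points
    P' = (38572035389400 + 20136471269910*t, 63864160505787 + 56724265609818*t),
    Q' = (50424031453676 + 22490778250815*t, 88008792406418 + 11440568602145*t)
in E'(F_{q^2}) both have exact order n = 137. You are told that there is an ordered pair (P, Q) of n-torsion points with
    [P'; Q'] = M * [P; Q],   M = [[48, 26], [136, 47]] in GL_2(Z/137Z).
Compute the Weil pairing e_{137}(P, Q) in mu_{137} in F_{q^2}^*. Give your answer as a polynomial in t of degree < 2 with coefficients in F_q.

27272362339920 + 32211181995876*t

e_{137}(aP+bQ,cP+dQ) = e_{137}(P,Q)^(ad-bc); with (a,b,c,d)=(48,26,136,47) this gives the det-137 law.
So e_{137}(P,Q) = e_{137}(P',Q')^{102}, since 90*102 = 1 mod 137.
Edwards a_E,d_E -> Montgomery A=0,B=49869335070799 -> Weierstrass 24983824859129,0 via alpha=0,beta=49717249865967.
Double-and-add over 10001001: 8-1 doublings, 3-1 additions; each step l_{T,T}/v_{2T} or l_{T,P'}/v at Q'+S for random S.
So e_{137}(P',Q') = 84582621454713 + 7042277659693*t.
Raise to 102: e(P,Q) = 27272362339920 + 32211181995876*t in mu_{137}.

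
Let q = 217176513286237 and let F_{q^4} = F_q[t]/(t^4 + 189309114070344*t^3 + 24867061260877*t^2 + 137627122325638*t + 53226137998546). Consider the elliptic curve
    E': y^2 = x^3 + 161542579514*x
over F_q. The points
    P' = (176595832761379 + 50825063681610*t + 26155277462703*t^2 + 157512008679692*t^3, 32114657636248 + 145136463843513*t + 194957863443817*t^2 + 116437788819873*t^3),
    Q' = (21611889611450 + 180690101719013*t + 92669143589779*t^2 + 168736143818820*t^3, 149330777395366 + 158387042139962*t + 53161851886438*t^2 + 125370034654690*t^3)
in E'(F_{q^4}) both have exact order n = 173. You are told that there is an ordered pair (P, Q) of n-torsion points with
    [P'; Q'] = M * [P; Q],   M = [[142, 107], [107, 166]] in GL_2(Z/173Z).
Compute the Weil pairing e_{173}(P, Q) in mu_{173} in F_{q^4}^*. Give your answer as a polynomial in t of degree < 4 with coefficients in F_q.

e_{173}(aP+bQ,cP+dQ) = e_{173}(P,Q)^(ad-bc); with (a,b,c,d)=(142,107,107,166) this gives the det-173 law.
Hence e(P,Q) = e(P',Q')^{40} where 40 = 13^{-1} mod 173.
8-bit Miller (10101101) on E'/F_{217176513286237} with a'=161542579514, b'=0: accumulate tangent/chord ratios at Q'+S and P'+S'.
The quotient is 194230732007121 + 74219009507416*t + 8512557757237*t^2 + 27143611544953*t^3.
Hence e(P,Q) = 12110808126242 + 185321137884132*t + 95441867511085*t^2 + 174238645483813*t^3 in F_{217176513286237^4}^*.

12110808126242 + 185321137884132*t + 95441867511085*t^2 + 174238645483813*t^3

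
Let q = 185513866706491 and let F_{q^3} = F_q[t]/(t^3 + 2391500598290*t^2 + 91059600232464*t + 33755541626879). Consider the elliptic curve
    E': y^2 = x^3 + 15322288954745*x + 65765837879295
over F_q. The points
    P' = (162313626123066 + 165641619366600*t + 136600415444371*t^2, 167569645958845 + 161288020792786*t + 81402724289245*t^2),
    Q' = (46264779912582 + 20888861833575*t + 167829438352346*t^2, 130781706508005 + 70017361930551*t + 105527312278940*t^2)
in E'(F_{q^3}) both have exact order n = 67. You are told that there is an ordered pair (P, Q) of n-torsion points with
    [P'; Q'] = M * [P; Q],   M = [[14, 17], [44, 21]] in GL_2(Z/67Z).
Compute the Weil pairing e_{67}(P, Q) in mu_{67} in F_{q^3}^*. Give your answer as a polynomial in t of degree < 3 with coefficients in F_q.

Under M = [[14,17],[44,21]] in GL_2(Z/67), e_{67}(P',Q') = e_{67}(P,Q)^(14*21-17*44 mod 67).
det M = 14*21 - 17*44 = -454 = 15 (mod 67); 15^{-1} = 9 (mod 67).
7-bit Miller (1000011) on E'/F_{185513866706491} with a'=15322288954745, b'=65765837879295: accumulate tangent/chord ratios at Q'+S and P'+S'.
Miller gives e_{67}(P',Q') = 148986250395809 + 69684508199331*t + 121551891647205*t^2 in F_{185513866706491^3}.
e_{67}(P,Q) = (148986250395809 + 69684508199331*t + 121551891647205*t^2)^{9} = 118262598795498 + 139758966580834*t + 161076485845290*t^2.

118262598795498 + 139758966580834*t + 161076485845290*t^2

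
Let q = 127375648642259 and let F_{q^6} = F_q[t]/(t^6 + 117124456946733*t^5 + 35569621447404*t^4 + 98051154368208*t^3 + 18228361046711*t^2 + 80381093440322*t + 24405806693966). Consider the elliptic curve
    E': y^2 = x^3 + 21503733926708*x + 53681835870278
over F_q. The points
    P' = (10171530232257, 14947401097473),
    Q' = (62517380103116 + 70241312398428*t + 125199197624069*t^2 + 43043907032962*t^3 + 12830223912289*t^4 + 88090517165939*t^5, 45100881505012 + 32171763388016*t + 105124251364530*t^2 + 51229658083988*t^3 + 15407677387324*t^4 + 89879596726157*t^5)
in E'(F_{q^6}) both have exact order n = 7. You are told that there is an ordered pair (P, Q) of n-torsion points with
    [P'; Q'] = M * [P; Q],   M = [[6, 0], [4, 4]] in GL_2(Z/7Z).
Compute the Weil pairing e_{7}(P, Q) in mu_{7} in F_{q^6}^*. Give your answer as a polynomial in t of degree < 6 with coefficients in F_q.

The 7-Weil pairing on E[7] over F_{127375648642259} is alternating-bilinear: e_{7}(P',Q') = e_{7}(P,Q)^det(M).
So e_{7}(P,Q) = e_{7}(P',Q')^{5}, since 3*5 = 1 mod 7.
Run Miller on y^2=x^3+21503733926708*x+53681835870278 over F_{127375648642259}: ladder 111 (3 bits); e = f_P(D_Q)/f_Q(D_P).
f_P(D_Q)/f_Q(D_P) = 94244328316448 + 7036022295459*t + 113800545577645*t^2 + 68203528949428*t^3 + 119812823039651*t^4 + 37310929809200*t^5.
Raise to 5: e(P,Q) = 54508075488601 + 123457736129538*t + 63639625567628*t^2 + 12269418925568*t^3 + 40091260245171*t^4 + 18381913570123*t^5 in mu_{7}.

54508075488601 + 123457736129538*t + 63639625567628*t^2 + 12269418925568*t^3 + 40091260245171*t^4 + 18381913570123*t^5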